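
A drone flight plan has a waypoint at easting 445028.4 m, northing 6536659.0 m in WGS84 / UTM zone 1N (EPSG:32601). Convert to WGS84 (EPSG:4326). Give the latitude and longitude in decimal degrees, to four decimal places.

lat 58.9660°, lon -177.9559°

Zone 1N: λ₀ = -177°, k₀ = 0.9996, false easting 500000 m.
Meridian distance M = (N − FN)/k₀ = 6539274.7 m.
Inverse transverse Mercator on WGS84 gives φ = 58.96599958°, λ = -177.95589998°.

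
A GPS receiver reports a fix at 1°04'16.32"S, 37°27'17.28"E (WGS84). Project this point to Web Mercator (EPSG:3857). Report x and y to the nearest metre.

x 4169449 m, y -119252 m

Web Mercator is spherical with R = a = 6378137 m.
x = R·λ = 6378137 × 0.653709581 = 4169449.264 m.
y = R·ln tan(π/4 + φ/2) = 6378137 × -0.018697056 = -119252.386 m.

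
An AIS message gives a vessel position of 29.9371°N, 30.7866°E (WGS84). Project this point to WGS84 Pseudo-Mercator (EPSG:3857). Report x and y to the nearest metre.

Web Mercator is spherical with R = a = 6378137 m.
x = R·λ = 6378137 × 0.537327535 = 3427148.635 m.
y = R·ln tan(π/4 + φ/2) = 6378137 × 0.548038901 = 3495467.195 m.

x 3427149 m, y 3495467 m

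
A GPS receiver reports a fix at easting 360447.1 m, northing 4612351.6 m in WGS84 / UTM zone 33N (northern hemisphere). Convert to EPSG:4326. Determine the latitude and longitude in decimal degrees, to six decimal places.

Zone 33N: λ₀ = 15°, k₀ = 0.9996, false easting 500000 m.
Meridian distance M = (N − FN)/k₀ = 4614197.3 m.
Inverse transverse Mercator on WGS84 gives φ = 41.65069971°, λ = 13.32409959°.

lat 41.650700°, lon 13.324100°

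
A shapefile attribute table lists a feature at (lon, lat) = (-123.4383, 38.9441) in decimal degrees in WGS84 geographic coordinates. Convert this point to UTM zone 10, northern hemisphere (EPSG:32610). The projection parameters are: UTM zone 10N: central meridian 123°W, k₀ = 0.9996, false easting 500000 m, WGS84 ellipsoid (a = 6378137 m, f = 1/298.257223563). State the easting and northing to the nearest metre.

Zone 10 central meridian λ₀ = 6×10 − 183 = -123°; Δλ = -0.4383°.
Transverse Mercator on WGS84 with k₀ = 0.9996 gives E = 462016.910 m, N = 4310664.649 m.

E 462017 m, N 4310665 m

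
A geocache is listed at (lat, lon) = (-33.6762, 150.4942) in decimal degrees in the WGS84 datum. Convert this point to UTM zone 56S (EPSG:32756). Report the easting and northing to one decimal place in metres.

E 267691.7 m, N 6270927.5 m

Zone 56 central meridian λ₀ = 6×56 − 183 = 153°; Δλ = -2.5058°.
Transverse Mercator on WGS84 with k₀ = 0.9996 gives E = 267691.739 m, N = 6270927.478 m.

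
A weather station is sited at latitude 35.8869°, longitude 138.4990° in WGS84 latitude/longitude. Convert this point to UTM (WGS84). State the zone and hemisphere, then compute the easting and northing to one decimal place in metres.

Longitude 138.4990° lies in the 6° band [138°, 144°), giving zone 54; latitude is north of the equator, so 54N.
Zone 54 central meridian λ₀ = 6×54 − 183 = 141°; Δλ = -2.5010°.
Transverse Mercator on WGS84 with k₀ = 0.9996 gives E = 274246.785 m, N = 3974293.426 m.

Zone 54N: E 274246.8 m, N 3974293.4 m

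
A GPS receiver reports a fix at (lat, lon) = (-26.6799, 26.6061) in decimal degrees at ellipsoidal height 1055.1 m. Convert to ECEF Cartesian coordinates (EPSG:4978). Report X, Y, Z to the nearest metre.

X 5099843 m, Y 2554490 m, Z -2847043 m

WGS84: a = 6378137 m, e² = 0.006694380; N(φ) = a/√(1−e²sin²φ) = 6382445.415 m.
X = (N+h)·cosφ·cosλ = 5099843.068 m; Y = (N+h)·cosφ·sinλ = 2554490.317 m; Z = (N(1−e²)+h)·sinφ = -2847042.821 m.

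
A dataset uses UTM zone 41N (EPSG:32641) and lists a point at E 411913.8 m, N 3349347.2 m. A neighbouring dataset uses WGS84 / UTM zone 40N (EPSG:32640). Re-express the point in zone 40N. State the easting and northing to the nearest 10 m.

UTM 41N → geographic: φ = 30.27260027°, λ = 62.08420047°.
UTM 40N (λ₀ = 57°) forward: E = 989331.462 m, N = 3359955.084 m.

E 989330 m, N 3359960 m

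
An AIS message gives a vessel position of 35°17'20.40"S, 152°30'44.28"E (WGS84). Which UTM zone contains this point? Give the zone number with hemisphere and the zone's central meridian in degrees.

UTM zone = ⌊(λ + 180)/6⌋ + 1; 152.5123° ∈ [150°, 156°) → zone 56.
Hemisphere: S (φ < 0).
Central meridian λ₀ = 6×56 − 183 = 153°.

Zone 56S, central meridian 153°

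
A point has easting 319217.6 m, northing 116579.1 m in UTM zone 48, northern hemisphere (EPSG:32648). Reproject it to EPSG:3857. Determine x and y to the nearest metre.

Unproject from UTM 48N (λ₀ = 105°) → φ = 1.05429972°, λ = 103.37530006°.
Web Mercator (R = 6378137 m): x = 11507685.763 m, y = 117370.731 m.

x 11507686 m, y 117371 m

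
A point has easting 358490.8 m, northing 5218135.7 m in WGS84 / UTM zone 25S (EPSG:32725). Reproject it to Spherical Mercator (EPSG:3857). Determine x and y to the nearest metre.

x -3867362 m, y -5338845 m

Unproject from UTM 25S (λ₀ = -33°) → φ = -43.17629968°, λ = -34.74110001°.
Web Mercator (R = 6378137 m): x = -3867361.562 m, y = -5338845.071 m.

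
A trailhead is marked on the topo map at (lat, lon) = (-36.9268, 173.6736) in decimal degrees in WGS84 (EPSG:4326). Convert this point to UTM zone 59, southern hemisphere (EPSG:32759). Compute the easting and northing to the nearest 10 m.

Zone 59 central meridian λ₀ = 6×59 − 183 = 171°; Δλ = +2.6736°.
Transverse Mercator on WGS84 with k₀ = 0.9996 gives E = 738138.507 m, N = 5909908.402 m.

E 738140 m, N 5909910 m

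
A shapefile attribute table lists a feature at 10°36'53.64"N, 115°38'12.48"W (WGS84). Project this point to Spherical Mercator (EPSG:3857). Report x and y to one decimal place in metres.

Web Mercator is spherical with R = a = 6378137 m.
x = R·λ = 6378137 × -2.018242896 = -12872629.693 m.
y = R·ln tan(π/4 + φ/2) = 6378137 × 0.186333952 = 1188463.472 m.

x -12872629.7 m, y 1188463.5 m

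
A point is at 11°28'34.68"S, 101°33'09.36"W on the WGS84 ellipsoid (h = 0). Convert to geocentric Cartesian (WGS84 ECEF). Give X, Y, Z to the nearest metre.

X -1251962 m, Y -6124801 m, Z -1260682 m

WGS84: a = 6378137 m, e² = 0.006694380; N(φ) = a/√(1−e²sin²φ) = 6378982.285 m.
X = (N+h)·cosφ·cosλ = -1251961.605 m; Y = (N+h)·cosφ·sinλ = -6124801.418 m; Z = (N(1−e²)+h)·sinφ = -1260682.398 m.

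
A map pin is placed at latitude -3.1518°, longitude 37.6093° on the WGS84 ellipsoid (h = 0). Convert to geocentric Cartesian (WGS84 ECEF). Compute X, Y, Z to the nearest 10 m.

X 5045110 m, Y 3886560 m, Z -348340 m

WGS84: a = 6378137 m, e² = 0.006694380; N(φ) = a/√(1−e²sin²φ) = 6378201.538 m.
X = (N+h)·cosφ·cosλ = 5045108.343 m; Y = (N+h)·cosφ·sinλ = 3886561.182 m; Z = (N(1−e²)+h)·sinφ = -348335.788 m.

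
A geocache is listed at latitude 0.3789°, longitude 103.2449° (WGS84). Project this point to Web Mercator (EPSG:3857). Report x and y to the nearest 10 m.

Web Mercator is spherical with R = a = 6378137 m.
x = R·λ = 6378137 × 1.801963441 = 11493169.695 m.
y = R·ln tan(π/4 + φ/2) = 6378137 × 0.006613101 = 42179.262 m.

x 11493170 m, y 42180 m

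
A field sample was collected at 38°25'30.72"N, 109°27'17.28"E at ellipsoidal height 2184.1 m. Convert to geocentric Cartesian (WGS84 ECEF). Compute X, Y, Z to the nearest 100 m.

X -1667000 m, Y 4719200 m, Z 3943900 m

WGS84: a = 6378137 m, e² = 0.006694380; N(φ) = a/√(1−e²sin²φ) = 6386399.074 m.
X = (N+h)·cosφ·cosλ = -1666962.585 m; Y = (N+h)·cosφ·sinλ = 4719185.354 m; Z = (N(1−e²)+h)·sinφ = 3943885.278 m.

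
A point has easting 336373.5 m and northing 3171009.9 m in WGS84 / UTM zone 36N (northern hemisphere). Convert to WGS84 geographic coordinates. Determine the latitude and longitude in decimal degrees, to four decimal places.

lat 28.6559°, lon 31.3257°

Zone 36N: λ₀ = 33°, k₀ = 0.9996, false easting 500000 m.
Meridian distance M = (N − FN)/k₀ = 3172278.8 m.
Inverse transverse Mercator on WGS84 gives φ = 28.65589956°, λ = 31.32570033°.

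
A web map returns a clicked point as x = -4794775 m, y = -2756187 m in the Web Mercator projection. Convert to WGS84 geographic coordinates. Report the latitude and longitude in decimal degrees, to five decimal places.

lat -24.02280°, lon -43.07220°

R = 6378137 m. λ = x/R = -43.07219666°.
φ = 2·arctan(exp(y/R)) − 90° = 2·arctan(0.64912) − 90° = -24.02280300°.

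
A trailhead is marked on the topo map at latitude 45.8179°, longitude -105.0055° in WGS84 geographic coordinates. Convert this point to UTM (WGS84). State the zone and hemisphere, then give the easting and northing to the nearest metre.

Longitude -105.0055° lies in the 6° band [-108°, -102°), giving zone 13; latitude is north of the equator, so 13N.
Zone 13 central meridian λ₀ = 6×13 − 183 = -105°; Δλ = -0.0055°.
Transverse Mercator on WGS84 with k₀ = 0.9996 gives E = 499572.727 m, N = 5073815.272 m.

Zone 13N: E 499573 m, N 5073815 m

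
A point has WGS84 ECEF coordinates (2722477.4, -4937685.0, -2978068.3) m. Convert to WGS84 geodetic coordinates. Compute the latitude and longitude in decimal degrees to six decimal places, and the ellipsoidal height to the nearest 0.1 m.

lat -28.000700°, lon -61.129100°, h 3183.3 m

λ = atan2(Y, X) = -61.12910047°; p = √(X²+Y²) = 5638494.2 m.
Bowring's method on WGS84 (a = 6378137 m, b = 6356752.314 m) gives φ = -28.00070018°, h = 3183.318 m.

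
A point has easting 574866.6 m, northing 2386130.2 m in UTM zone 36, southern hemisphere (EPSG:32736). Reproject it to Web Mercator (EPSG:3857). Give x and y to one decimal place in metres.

Unproject from UTM 36S (λ₀ = 33°) → φ = -68.62680026°, λ = 34.84099982°.
Web Mercator (R = 6378137 m): x = 3878482.359 m, y = -10635831.617 m.

x 3878482.4 m, y -10635831.6 m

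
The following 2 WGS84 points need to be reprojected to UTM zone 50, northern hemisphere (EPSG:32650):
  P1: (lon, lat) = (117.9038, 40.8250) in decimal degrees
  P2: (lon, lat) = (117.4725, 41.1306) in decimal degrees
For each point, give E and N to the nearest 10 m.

P1: E 576210 m, N 4519720 m; P2: E 539660 m, N 4553360 m

UTM zone 50N: λ₀ = 117°, k₀ = 0.9996.
P1 (40.8250°, 117.9038°) → (576212.117, 4519723.682) m.
P2 (41.1306°, 117.4725°) → (539659.493, 4553362.633) m.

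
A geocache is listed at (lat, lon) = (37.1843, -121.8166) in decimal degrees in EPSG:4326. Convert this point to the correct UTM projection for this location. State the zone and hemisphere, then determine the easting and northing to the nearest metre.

Zone 10N: E 605042 m, N 4115973 m

Longitude -121.8166° lies in the 6° band [-126°, -120°), giving zone 10; latitude is north of the equator, so 10N.
Zone 10 central meridian λ₀ = 6×10 − 183 = -123°; Δλ = +1.1834°.
Transverse Mercator on WGS84 with k₀ = 0.9996 gives E = 605041.632 m, N = 4115973.359 m.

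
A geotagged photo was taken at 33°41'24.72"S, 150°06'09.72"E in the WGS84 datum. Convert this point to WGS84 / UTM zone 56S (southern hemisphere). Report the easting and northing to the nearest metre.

Zone 56 central meridian λ₀ = 6×56 − 183 = 153°; Δλ = -2.8973°.
Transverse Mercator on WGS84 with k₀ = 0.9996 gives E = 231428.870 m, N = 6268424.543 m.

E 231429 m, N 6268425 m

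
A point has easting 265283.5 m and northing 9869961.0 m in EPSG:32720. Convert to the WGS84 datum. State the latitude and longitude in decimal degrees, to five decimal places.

lat -1.17570°, lon -65.10930°

Zone 20S: λ₀ = -63°, k₀ = 0.9996, false easting 500000 m, false northing 10000000 m.
Meridian distance M = (N − FN)/k₀ = -130091.0 m.
Inverse transverse Mercator on WGS84 gives φ = -1.17569966°, λ = -65.10929969°.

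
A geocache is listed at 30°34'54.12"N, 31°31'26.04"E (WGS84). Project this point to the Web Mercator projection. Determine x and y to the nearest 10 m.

Web Mercator is spherical with R = a = 6378137 m.
x = R·λ = 6378137 × 0.550195848 = 3509224.496 m.
y = R·ln tan(π/4 + φ/2) = 6378137 × 0.561064030 = 3578543.251 m.

x 3509220 m, y 3578540 m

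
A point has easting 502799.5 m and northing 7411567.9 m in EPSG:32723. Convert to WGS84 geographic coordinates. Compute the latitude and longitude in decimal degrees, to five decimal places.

Zone 23S: λ₀ = -45°, k₀ = 0.9996, false easting 500000 m, false northing 10000000 m.
Meridian distance M = (N − FN)/k₀ = -2589467.9 m.
Inverse transverse Mercator on WGS84 gives φ = -23.40570038°, λ = -44.97260031°.

lat -23.40570°, lon -44.97260°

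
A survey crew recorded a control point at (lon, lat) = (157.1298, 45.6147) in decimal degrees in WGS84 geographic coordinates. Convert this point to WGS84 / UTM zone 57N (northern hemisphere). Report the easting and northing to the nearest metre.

Zone 57 central meridian λ₀ = 6×57 − 183 = 159°; Δλ = -1.8702°.
Transverse Mercator on WGS84 with k₀ = 0.9996 gives E = 354184.740 m, N = 5052940.491 m.

E 354185 m, N 5052940 m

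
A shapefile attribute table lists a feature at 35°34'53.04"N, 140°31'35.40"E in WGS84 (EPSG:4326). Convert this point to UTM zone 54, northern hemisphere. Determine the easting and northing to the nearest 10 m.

E 457100 m, N 3937620 m

Zone 54 central meridian λ₀ = 6×54 − 183 = 141°; Δλ = -0.4735°.
Transverse Mercator on WGS84 with k₀ = 0.9996 gives E = 457100.026 m, N = 3937624.360 m.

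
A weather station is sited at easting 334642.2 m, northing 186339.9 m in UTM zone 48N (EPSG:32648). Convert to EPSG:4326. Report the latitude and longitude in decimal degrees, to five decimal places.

lat 1.68530°, lon 103.51350°

Zone 48N: λ₀ = 105°, k₀ = 0.9996, false easting 500000 m.
Meridian distance M = (N − FN)/k₀ = 186414.5 m.
Inverse transverse Mercator on WGS84 gives φ = 1.68529980°, λ = 103.51350005°.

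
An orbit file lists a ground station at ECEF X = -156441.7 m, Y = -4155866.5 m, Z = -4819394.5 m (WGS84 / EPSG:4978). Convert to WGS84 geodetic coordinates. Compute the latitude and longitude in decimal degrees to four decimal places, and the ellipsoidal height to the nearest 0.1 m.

λ = atan2(Y, X) = -92.15580046°; p = √(X²+Y²) = 4158810.0 m.
Bowring's method on WGS84 (a = 6378137 m, b = 6356752.314 m) gives φ = -49.39830018°, h = -143.381 m.

lat -49.3983°, lon -92.1558°, h -143.4 m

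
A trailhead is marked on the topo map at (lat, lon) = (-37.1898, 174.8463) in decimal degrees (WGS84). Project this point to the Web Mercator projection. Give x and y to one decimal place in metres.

Web Mercator is spherical with R = a = 6378137 m.
x = R·λ = 6378137 × 3.051643620 = 19463801.083 m.
y = R·ln tan(π/4 + φ/2) = 6378137 × -0.700141057 = -4465595.583 m.

x 19463801.1 m, y -4465595.6 m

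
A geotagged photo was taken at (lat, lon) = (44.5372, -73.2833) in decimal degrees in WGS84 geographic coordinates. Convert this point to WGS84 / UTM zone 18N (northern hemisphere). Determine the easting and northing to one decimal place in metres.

E 636387.3 m, N 4932974.6 m

Zone 18 central meridian λ₀ = 6×18 − 183 = -75°; Δλ = +1.7167°.
Transverse Mercator on WGS84 with k₀ = 0.9996 gives E = 636387.344 m, N = 4932974.556 m.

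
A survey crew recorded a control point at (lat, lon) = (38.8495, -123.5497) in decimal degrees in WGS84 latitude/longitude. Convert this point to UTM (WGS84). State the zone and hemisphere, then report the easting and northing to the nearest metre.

Zone 10N: E 452300 m, N 4300219 m

Longitude -123.5497° lies in the 6° band [-126°, -120°), giving zone 10; latitude is north of the equator, so 10N.
Zone 10 central meridian λ₀ = 6×10 − 183 = -123°; Δλ = -0.5497°.
Transverse Mercator on WGS84 with k₀ = 0.9996 gives E = 452299.683 m, N = 4300219.188 m.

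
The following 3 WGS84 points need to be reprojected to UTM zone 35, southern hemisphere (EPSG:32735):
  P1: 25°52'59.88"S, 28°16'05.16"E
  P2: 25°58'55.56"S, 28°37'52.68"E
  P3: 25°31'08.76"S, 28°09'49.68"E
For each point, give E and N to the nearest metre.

P1: E 627040 m, N 7136626 m; P2: E 663295 m, N 7125280 m; P3: E 616946 m, N 7177059 m

UTM zone 35S: λ₀ = 27°, k₀ = 0.9996.
P1 (-25.8833°, 28.2681°) → (627040.082, 7136626.065) m.
P2 (-25.9821°, 28.6313°) → (663295.123, 7125279.889) m.
P3 (-25.5191°, 28.1638°) → (616945.591, 7177059.307) m.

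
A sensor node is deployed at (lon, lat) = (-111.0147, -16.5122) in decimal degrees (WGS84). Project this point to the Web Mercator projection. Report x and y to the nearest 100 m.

Web Mercator is spherical with R = a = 6378137 m.
x = R·λ = 6378137 × -1.937572033 = -12358099.875 m.
y = R·ln tan(π/4 + φ/2) = 6378137 × -0.292266432 = -1864115.343 m.

x -12358100 m, y -1864100 m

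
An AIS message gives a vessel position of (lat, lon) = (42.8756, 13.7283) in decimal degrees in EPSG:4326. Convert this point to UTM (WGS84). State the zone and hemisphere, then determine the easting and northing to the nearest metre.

Longitude 13.7283° lies in the 6° band [12°, 18°), giving zone 33; latitude is north of the equator, so 33N.
Zone 33 central meridian λ₀ = 6×33 − 183 = 15°; Δλ = -1.2717°.
Transverse Mercator on WGS84 with k₀ = 0.9996 gives E = 396136.316 m, N = 4747784.876 m.

Zone 33N: E 396136 m, N 4747785 m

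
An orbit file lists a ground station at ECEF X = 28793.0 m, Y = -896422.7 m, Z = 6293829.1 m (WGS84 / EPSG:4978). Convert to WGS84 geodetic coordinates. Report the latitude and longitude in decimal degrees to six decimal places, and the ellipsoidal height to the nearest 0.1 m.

λ = atan2(Y, X) = -88.16029826°; p = √(X²+Y²) = 896885.0 m.
Bowring's method on WGS84 (a = 6378137 m, b = 6356752.314 m) gives φ = 81.94339959°, h = 236.175 m.

lat 81.943400°, lon -88.160298°, h 236.2 m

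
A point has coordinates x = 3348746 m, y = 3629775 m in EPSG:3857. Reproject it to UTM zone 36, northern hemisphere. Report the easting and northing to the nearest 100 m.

Web Mercator inverse (R = 6378137 m) → φ = 30.97709615°, λ = 30.08229714°.
UTM 36N forward: E = 221334.807 m, N = 3430717.509 m.

E 221300 m, N 3430700 m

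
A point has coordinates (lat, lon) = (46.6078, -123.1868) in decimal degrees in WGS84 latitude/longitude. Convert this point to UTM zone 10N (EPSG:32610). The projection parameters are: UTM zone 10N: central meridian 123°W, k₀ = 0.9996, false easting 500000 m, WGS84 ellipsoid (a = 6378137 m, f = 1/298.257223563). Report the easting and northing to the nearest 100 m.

Zone 10 central meridian λ₀ = 6×10 − 183 = -123°; Δλ = -0.1868°.
Transverse Mercator on WGS84 with k₀ = 0.9996 gives E = 485694.838 m, N = 5161598.792 m.

E 485700 m, N 5161600 m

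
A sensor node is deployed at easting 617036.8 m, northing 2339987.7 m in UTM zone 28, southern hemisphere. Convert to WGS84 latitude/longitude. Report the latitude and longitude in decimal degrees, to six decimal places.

lat -69.025600°, lon -12.069300°

Zone 28S: λ₀ = -15°, k₀ = 0.9996, false easting 500000 m, false northing 10000000 m.
Meridian distance M = (N − FN)/k₀ = -7663077.5 m.
Inverse transverse Mercator on WGS84 gives φ = -69.02559970°, λ = -12.06929969°.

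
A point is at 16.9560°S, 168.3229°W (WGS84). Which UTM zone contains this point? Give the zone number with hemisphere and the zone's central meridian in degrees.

Zone 2S, central meridian -171°

UTM zone = ⌊(λ + 180)/6⌋ + 1; -168.3229° ∈ [-174°, -168°) → zone 2.
Hemisphere: S (φ < 0).
Central meridian λ₀ = 6×2 − 183 = -171°.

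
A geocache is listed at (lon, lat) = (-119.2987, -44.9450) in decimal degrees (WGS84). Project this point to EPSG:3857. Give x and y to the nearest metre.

x -13280271 m, y -5612867 m

Web Mercator is spherical with R = a = 6378137 m.
x = R·λ = 6378137 × -2.082155108 = -13280270.536 m.
y = R·ln tan(π/4 + φ/2) = 6378137 × -0.880016690 = -5612867.014 m.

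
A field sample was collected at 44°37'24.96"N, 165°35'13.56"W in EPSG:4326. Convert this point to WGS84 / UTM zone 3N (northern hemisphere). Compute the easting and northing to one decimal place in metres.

E 453425.6 m, N 4941306.1 m

Zone 3 central meridian λ₀ = 6×3 − 183 = -165°; Δλ = -0.5871°.
Transverse Mercator on WGS84 with k₀ = 0.9996 gives E = 453425.572 m, N = 4941306.136 m.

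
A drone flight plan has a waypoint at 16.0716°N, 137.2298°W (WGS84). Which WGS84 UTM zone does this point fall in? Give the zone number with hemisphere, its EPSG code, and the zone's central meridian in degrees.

UTM zone = ⌊(λ + 180)/6⌋ + 1; -137.2298° ∈ [-138°, -132°) → zone 8.
Hemisphere: N (φ ≥ 0).
Central meridian λ₀ = 6×8 − 183 = -135°.
EPSG code: 32608.

Zone 8N (EPSG:32608), central meridian -135°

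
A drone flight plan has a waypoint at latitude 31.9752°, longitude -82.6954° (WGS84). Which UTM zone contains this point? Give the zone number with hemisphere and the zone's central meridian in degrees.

Zone 17N, central meridian -81°

UTM zone = ⌊(λ + 180)/6⌋ + 1; -82.6954° ∈ [-84°, -78°) → zone 17.
Hemisphere: N (φ ≥ 0).
Central meridian λ₀ = 6×17 − 183 = -81°.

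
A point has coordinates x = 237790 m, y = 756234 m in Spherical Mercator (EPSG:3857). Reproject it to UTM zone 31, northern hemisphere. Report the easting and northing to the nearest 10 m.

Web Mercator inverse (R = 6378137 m) → φ = 6.77750442°, λ = 2.13610391°.
UTM 31N forward: E = 404533.769 m, N = 749237.807 m.

E 404530 m, N 749240 m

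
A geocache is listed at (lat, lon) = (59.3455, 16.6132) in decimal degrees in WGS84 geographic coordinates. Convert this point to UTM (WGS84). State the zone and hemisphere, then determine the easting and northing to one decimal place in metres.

Longitude 16.6132° lies in the 6° band [12°, 18°), giving zone 33; latitude is north of the equator, so 33N.
Zone 33 central meridian λ₀ = 6×33 − 183 = 15°; Δλ = +1.6132°.
Transverse Mercator on WGS84 with k₀ = 0.9996 gives E = 591746.070 m, N = 6579635.878 m.

Zone 33N: E 591746.1 m, N 6579635.9 m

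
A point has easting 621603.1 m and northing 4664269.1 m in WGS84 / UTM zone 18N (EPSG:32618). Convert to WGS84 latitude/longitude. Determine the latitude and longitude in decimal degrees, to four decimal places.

lat 42.1211°, lon -73.5289°

Zone 18N: λ₀ = -75°, k₀ = 0.9996, false easting 500000 m.
Meridian distance M = (N − FN)/k₀ = 4666135.6 m.
Inverse transverse Mercator on WGS84 gives φ = 42.12109981°, λ = -73.52889996°.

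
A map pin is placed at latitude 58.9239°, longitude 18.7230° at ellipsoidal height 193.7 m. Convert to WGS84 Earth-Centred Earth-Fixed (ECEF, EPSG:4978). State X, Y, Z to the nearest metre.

WGS84: a = 6378137 m, e² = 0.006694380; N(φ) = a/√(1−e²sin²φ) = 6393855.616 m.
X = (N+h)·cosφ·cosλ = 3125800.322 m; Y = (N+h)·cosφ·sinλ = 1059423.763 m; Z = (N(1−e²)+h)·sinφ = 5439731.242 m.

X 3125800 m, Y 1059424 m, Z 5439731 m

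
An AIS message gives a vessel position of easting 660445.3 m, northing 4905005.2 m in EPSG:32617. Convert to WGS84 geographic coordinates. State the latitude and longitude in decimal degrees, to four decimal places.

Zone 17N: λ₀ = -81°, k₀ = 0.9996, false easting 500000 m.
Meridian distance M = (N − FN)/k₀ = 4906968.0 m.
Inverse transverse Mercator on WGS84 gives φ = 44.28060003°, λ = -78.98929961°.

lat 44.2806°, lon -78.9893°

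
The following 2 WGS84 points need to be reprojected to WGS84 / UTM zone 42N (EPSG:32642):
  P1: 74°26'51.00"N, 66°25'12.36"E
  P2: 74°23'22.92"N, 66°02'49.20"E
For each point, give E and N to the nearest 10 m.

P1: E 422810 m, N 8263640 m; P2: E 411340 m, N 8257720 m

UTM zone 42N: λ₀ = 69°, k₀ = 0.9996.
P1 (74.4475°, 66.4201°) → (422810.319, 8263638.373) m.
P2 (74.3897°, 66.0470°) → (411335.168, 8257716.368) m.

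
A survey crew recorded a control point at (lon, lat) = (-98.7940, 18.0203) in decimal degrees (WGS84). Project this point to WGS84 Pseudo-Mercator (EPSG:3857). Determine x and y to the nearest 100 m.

Web Mercator is spherical with R = a = 6378137 m.
x = R·λ = 6378137 × -1.724280581 = -10997697.773 m.
y = R·ln tan(π/4 + φ/2) = 6378137 × 0.319830816 = 2039924.761 m.

x -10997700 m, y 2039900 m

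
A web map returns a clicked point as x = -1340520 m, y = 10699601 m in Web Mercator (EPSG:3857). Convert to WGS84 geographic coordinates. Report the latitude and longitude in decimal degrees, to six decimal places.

lat 68.834601°, lon -12.042096°

R = 6378137 m. λ = x/R = -12.04209605°.
φ = 2·arctan(exp(y/R)) − 90° = 2·arctan(5.35239) − 90° = 68.83460114°.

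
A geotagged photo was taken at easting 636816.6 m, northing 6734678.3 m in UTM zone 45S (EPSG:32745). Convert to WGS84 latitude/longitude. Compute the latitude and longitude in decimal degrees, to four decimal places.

lat -29.5100°, lon 88.4116°

Zone 45S: λ₀ = 87°, k₀ = 0.9996, false easting 500000 m, false northing 10000000 m.
Meridian distance M = (N − FN)/k₀ = -3266628.4 m.
Inverse transverse Mercator on WGS84 gives φ = -29.51000016°, λ = 88.41160010°.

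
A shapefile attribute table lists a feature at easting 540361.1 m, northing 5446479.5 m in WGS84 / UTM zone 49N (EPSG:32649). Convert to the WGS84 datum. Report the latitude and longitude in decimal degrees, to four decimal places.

Zone 49N: λ₀ = 111°, k₀ = 0.9996, false easting 500000 m.
Meridian distance M = (N − FN)/k₀ = 5448659.0 m.
Inverse transverse Mercator on WGS84 gives φ = 49.16980012°, λ = 111.55370032°.

lat 49.1698°, lon 111.5537°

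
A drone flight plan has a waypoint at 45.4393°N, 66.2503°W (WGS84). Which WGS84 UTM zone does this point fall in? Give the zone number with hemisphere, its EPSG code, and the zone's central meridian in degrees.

Zone 19N (EPSG:32619), central meridian -69°

UTM zone = ⌊(λ + 180)/6⌋ + 1; -66.2503° ∈ [-72°, -66°) → zone 19.
Hemisphere: N (φ ≥ 0).
Central meridian λ₀ = 6×19 − 183 = -69°.
EPSG code: 32619.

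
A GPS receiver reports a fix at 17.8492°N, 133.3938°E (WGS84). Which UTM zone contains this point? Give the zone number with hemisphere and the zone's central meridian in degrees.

Zone 53N, central meridian 135°

UTM zone = ⌊(λ + 180)/6⌋ + 1; 133.3938° ∈ [132°, 138°) → zone 53.
Hemisphere: N (φ ≥ 0).
Central meridian λ₀ = 6×53 − 183 = 135°.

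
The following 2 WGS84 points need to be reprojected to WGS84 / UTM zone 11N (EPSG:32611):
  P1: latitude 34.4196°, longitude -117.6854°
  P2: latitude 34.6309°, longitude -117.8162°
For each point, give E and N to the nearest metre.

P1: E 437017 m, N 3808895 m; P2: E 425187 m, N 3832415 m

UTM zone 11N: λ₀ = -117°, k₀ = 0.9996.
P1 (34.4196°, -117.6854°) → (437017.164, 3808894.930) m.
P2 (34.6309°, -117.8162°) → (425186.601, 3832415.360) m.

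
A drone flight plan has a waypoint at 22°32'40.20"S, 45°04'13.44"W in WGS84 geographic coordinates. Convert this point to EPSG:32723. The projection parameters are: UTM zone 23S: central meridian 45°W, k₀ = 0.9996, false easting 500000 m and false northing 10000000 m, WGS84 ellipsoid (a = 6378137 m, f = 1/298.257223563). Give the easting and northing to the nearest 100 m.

Zone 23 central meridian λ₀ = 6×23 − 183 = -45°; Δλ = -0.0704°.
Transverse Mercator on WGS84 with k₀ = 0.9996 gives E = 492761.319 m, N = 7506900.808 m.

E 492800 m, N 7506900 m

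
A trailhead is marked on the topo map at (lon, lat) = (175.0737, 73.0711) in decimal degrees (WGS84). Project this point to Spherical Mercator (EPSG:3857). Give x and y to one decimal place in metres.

x 19489115.1 m, y 12150604.1 m

Web Mercator is spherical with R = a = 6378137 m.
x = R·λ = 6378137 × 3.055612499 = 19489115.135 m.
y = R·ln tan(π/4 + φ/2) = 6378137 × 1.905039683 = 12150604.085 m.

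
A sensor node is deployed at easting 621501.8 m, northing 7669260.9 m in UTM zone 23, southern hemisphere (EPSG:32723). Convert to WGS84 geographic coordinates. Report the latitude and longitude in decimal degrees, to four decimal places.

lat -21.0736°, lon -43.8304°

Zone 23S: λ₀ = -45°, k₀ = 0.9996, false easting 500000 m, false northing 10000000 m.
Meridian distance M = (N − FN)/k₀ = -2331671.8 m.
Inverse transverse Mercator on WGS84 gives φ = -21.07359964°, λ = -43.83039953°.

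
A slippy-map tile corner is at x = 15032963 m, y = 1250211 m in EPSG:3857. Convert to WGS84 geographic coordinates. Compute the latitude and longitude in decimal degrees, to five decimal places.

lat 11.15960°, lon 135.04340°

R = 6378137 m. λ = x/R = 135.04340429°.
φ = 2·arctan(exp(y/R)) − 90° = 2·arctan(1.21655) − 90° = 11.15960133°.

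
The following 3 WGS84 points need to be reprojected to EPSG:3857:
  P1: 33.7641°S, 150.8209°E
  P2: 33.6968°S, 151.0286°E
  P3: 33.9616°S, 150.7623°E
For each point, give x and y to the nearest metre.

Web Mercator: x = R·λ, y = R·ln tan(π/4+φ/2), R = 6378137 m.
P1 (-33.7641°, 150.8209°) → (16789305.789, -3997170.233) m.
P2 (-33.6968°, 151.0286°) → (16812426.847, -3988161.971) m.
P3 (-33.9616°, 150.7623°) → (16782782.467, -4023647.009) m.

P1: x 16789306 m, y -3997170 m; P2: x 16812427 m, y -3988162 m; P3: x 16782782 m, y -4023647 m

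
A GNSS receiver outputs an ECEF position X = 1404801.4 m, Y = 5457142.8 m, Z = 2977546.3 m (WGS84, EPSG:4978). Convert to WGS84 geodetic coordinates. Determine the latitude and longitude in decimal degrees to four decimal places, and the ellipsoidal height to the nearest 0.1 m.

lat 28.0111°, lon 75.5641°, h -95.9 m

λ = atan2(Y, X) = 75.56410023°; p = √(X²+Y²) = 5635057.6 m.
Bowring's method on WGS84 (a = 6378137 m, b = 6356752.314 m) gives φ = 28.01110006°, h = -95.898 m.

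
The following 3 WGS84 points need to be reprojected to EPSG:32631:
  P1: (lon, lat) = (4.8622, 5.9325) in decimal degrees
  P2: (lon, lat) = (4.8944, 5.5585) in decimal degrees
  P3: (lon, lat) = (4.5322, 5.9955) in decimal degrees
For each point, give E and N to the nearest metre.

UTM zone 31N: λ₀ = 3°, k₀ = 0.9996.
P1 (5.9325°, 4.8622°) → (706149.590, 656089.326) m.
P2 (5.5585°, 4.8944°) → (709852.436, 614736.710) m.
P3 (5.9955°, 4.5322°) → (669589.004, 662944.019) m.

P1: E 706150 m, N 656089 m; P2: E 709852 m, N 614737 m; P3: E 669589 m, N 662944 m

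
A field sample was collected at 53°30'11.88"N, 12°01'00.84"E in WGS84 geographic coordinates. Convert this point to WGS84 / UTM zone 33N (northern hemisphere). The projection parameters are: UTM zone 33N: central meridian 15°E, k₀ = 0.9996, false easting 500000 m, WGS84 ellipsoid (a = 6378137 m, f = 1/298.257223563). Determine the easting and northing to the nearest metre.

Zone 33 central meridian λ₀ = 6×33 − 183 = 15°; Δλ = -2.9831°.
Transverse Mercator on WGS84 with k₀ = 0.9996 gives E = 302164.963 m, N = 5932402.632 m.

E 302165 m, N 5932403 m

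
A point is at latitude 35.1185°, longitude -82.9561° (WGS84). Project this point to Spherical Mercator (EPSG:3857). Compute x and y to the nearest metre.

Web Mercator is spherical with R = a = 6378137 m.
x = R·λ = 6378137 × -1.447857080 = -9234630.810 m.
y = R·ln tan(π/4 + φ/2) = 6378137 × 0.655363236 = 4179996.504 m.

x -9234631 m, y 4179997 m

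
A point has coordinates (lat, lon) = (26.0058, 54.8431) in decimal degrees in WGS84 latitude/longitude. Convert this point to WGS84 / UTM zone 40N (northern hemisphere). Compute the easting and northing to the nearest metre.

E 284121 m, N 2878108 m

Zone 40 central meridian λ₀ = 6×40 − 183 = 57°; Δλ = -2.1569°.
Transverse Mercator on WGS84 with k₀ = 0.9996 gives E = 284121.475 m, N = 2878108.345 m.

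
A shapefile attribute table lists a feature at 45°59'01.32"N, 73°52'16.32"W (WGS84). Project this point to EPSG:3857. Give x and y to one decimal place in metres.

x -8223304.4 m, y 5777737.5 m

Web Mercator is spherical with R = a = 6378137 m.
x = R·λ = 6378137 × -1.289295662 = -8223304.368 m.
y = R·ln tan(π/4 + φ/2) = 6378137 × 0.905866010 = 5777737.518 m.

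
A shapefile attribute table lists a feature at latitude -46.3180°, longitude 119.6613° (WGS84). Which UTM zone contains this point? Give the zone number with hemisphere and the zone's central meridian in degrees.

UTM zone = ⌊(λ + 180)/6⌋ + 1; 119.6613° ∈ [114°, 120°) → zone 50.
Hemisphere: S (φ < 0).
Central meridian λ₀ = 6×50 − 183 = 117°.

Zone 50S, central meridian 117°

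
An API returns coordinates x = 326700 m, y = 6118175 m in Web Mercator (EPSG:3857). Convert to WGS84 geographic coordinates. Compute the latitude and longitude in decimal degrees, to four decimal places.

R = 6378137 m. λ = x/R = 2.93479603°.
φ = 2·arctan(exp(y/R)) − 90° = 2·arctan(2.60972) − 90° = 48.06799954°.

lat 48.0680°, lon 2.9348°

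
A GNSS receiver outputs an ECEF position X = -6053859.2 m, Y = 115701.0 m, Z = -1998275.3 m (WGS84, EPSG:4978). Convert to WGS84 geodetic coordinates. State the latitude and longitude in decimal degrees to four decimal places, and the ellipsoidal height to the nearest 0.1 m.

lat -18.3789°, lon 178.9051°, h 155.3 m

λ = atan2(Y, X) = 178.90509974°; p = √(X²+Y²) = 6054964.7 m.
Bowring's method on WGS84 (a = 6378137 m, b = 6356752.314 m) gives φ = -18.37889947°, h = 155.323 m.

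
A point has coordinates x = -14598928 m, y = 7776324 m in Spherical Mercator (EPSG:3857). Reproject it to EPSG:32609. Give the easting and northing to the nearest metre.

Web Mercator inverse (R = 6378137 m) → φ = 57.07920135°, λ = -131.14440154°.
UTM 9N forward: E = 370021.428 m, N = 6328244.447 m.

E 370021 m, N 6328244 m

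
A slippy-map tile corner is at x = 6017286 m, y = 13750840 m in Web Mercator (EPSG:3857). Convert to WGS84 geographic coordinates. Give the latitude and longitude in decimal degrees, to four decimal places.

lat 76.7897°, lon 54.0542°

R = 6378137 m. λ = x/R = 54.05419983°.
φ = 2·arctan(exp(y/R)) − 90° = 2·arctan(8.63595) − 90° = 76.78970056°.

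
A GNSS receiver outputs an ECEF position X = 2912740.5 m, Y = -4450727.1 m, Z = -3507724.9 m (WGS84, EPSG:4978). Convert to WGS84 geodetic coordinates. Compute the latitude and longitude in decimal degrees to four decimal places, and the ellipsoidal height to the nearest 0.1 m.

lat -33.5802°, lon -56.7976°, h -42.7 m

λ = atan2(Y, X) = -56.79759978°; p = √(X²+Y²) = 5319119.2 m.
Bowring's method on WGS84 (a = 6378137 m, b = 6356752.314 m) gives φ = -33.58019982°, h = -42.681 m.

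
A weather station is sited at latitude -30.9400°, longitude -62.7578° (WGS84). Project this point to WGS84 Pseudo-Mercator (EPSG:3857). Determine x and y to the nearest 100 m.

Web Mercator is spherical with R = a = 6378137 m.
x = R·λ = 6378137 × -1.095330241 = -6986166.339 m.
y = R·ln tan(π/4 + φ/2) = 6378137 × -0.568341422 = -3624959.450 m.

x -6986200 m, y -3625000 m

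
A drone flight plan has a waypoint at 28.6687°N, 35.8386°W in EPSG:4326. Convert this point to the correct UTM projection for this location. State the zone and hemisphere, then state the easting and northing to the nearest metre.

Longitude -35.8386° lies in the 6° band [-36°, -30°), giving zone 25; latitude is north of the equator, so 25N.
Zone 25 central meridian λ₀ = 6×25 − 183 = -33°; Δλ = -2.8386°.
Transverse Mercator on WGS84 with k₀ = 0.9996 gives E = 222581.873 m, N = 3174579.878 m.

Zone 25N: E 222582 m, N 3174580 m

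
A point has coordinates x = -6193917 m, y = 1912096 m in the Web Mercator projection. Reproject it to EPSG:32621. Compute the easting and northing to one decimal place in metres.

E 644735.4 m, N 1871757.7 m

Web Mercator inverse (R = 6378137 m) → φ = 16.92499704°, λ = -55.64090310°.
UTM 21N forward: E = 644735.442 m, N = 1871757.672 m.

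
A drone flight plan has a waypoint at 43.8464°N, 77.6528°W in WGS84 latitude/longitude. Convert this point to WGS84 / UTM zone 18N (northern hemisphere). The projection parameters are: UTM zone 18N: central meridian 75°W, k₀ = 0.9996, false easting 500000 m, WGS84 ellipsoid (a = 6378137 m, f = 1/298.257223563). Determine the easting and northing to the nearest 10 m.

E 286760 m, N 4858230 m

Zone 18 central meridian λ₀ = 6×18 − 183 = -75°; Δλ = -2.6528°.
Transverse Mercator on WGS84 with k₀ = 0.9996 gives E = 286763.010 m, N = 4858233.924 m.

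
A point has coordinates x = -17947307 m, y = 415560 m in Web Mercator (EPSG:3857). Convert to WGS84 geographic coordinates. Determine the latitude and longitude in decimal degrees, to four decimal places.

lat 3.7304°, lon -161.2234°

R = 6378137 m. λ = x/R = -161.22340187°.
φ = 2·arctan(exp(y/R)) − 90° = 2·arctan(1.06732) − 90° = 3.73040066°.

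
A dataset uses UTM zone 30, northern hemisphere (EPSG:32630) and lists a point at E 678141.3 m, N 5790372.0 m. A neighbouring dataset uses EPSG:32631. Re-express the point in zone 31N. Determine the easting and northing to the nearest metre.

UTM 30N → geographic: φ = 52.23489995°, λ = -0.39119964°.
UTM 31N (λ₀ = 3°) forward: E = 268446.542 m, N = 5792584.888 m.

E 268447 m, N 5792585 m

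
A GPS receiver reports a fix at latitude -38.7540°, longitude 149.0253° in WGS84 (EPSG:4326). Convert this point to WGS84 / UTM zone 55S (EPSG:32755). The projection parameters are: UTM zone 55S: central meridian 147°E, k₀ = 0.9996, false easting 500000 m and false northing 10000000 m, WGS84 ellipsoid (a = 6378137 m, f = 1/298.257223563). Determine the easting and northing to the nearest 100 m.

E 676000 m, N 5708600 m

Zone 55 central meridian λ₀ = 6×55 − 183 = 147°; Δλ = +2.0253°.
Transverse Mercator on WGS84 with k₀ = 0.9996 gives E = 675987.939 m, N = 5708574.215 m.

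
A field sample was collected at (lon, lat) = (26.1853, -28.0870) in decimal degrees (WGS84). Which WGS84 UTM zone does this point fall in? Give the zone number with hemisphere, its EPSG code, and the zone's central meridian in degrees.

UTM zone = ⌊(λ + 180)/6⌋ + 1; 26.1853° ∈ [24°, 30°) → zone 35.
Hemisphere: S (φ < 0).
Central meridian λ₀ = 6×35 − 183 = 27°.
EPSG code: 32735.

Zone 35S (EPSG:32735), central meridian 27°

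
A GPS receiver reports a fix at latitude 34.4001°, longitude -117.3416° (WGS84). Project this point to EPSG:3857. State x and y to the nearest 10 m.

Web Mercator is spherical with R = a = 6378137 m.
x = R·λ = 6378137 × -2.047997270 = -13062407.161 m.
y = R·ln tan(π/4 + φ/2) = 6378137 × 0.640101183 = 4082653.042 m.

x -13062410 m, y 4082650 m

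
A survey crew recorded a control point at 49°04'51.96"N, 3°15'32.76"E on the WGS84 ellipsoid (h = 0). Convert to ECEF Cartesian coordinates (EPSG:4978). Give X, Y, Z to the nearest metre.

X 4178854 m, Y 237958 m, Z 4796471 m

WGS84: a = 6378137 m, e² = 0.006694380; N(φ) = a/√(1−e²sin²φ) = 6390361.986 m.
X = (N+h)·cosφ·cosλ = 4178854.293 m; Y = (N+h)·cosφ·sinλ = 237958.396 m; Z = (N(1−e²)+h)·sinφ = 4796471.038 m.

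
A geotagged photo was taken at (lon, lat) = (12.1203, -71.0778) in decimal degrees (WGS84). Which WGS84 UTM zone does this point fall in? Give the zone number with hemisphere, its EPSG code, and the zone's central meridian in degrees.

Zone 33S (EPSG:32733), central meridian 15°

UTM zone = ⌊(λ + 180)/6⌋ + 1; 12.1203° ∈ [12°, 18°) → zone 33.
Hemisphere: S (φ < 0).
Central meridian λ₀ = 6×33 − 183 = 15°.
EPSG code: 32733.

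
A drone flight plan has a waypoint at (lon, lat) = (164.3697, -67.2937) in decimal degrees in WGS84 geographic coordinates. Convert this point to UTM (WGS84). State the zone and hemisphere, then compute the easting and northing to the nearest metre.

Zone 58S: E 472850 m, N 2535741 m

Longitude 164.3697° lies in the 6° band [162°, 168°), giving zone 58; latitude is south of the equator, so 58S.
Zone 58 central meridian λ₀ = 6×58 − 183 = 165°; Δλ = -0.6303°.
Transverse Mercator on WGS84 with k₀ = 0.9996 gives E = 472849.681 m, N = 2535740.667 m.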